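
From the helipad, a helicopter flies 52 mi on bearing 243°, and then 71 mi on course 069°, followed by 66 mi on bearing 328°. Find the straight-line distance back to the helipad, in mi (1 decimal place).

59.7 mi

Leg 1 (243°, 52 mi): east 52 sin 243° = -46.33, north 52 cos 243° = -23.61
Leg 2 (069°, 71 mi): east 71 sin 69° = 66.28, north 71 cos 69° = 25.44
Leg 3 (328°, 66 mi): east 66 sin 328° = -34.97, north 66 cos 328° = 55.97
Net: -15.02 east, 57.81 north. Distance = √((-15.02)² + (57.81)²) = 59.728 mi.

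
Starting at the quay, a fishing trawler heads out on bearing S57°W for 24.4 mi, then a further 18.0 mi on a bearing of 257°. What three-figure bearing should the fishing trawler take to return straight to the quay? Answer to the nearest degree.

Leg 1 (S57°W, 24.4 mi): east 24.4 sin 237° = -20.46, north 24.4 cos 237° = -13.29
Leg 2 (257°, 18.0 mi): east 18.0 sin 257° = -17.54, north 18.0 cos 257° = -4.05
Net displacement: -38.00 east, -17.34 north. Direction back to start is (38.00, 17.34): bearing = atan2(38.00, 17.34) mod 360° = 65.48° ≈ 065°.

065°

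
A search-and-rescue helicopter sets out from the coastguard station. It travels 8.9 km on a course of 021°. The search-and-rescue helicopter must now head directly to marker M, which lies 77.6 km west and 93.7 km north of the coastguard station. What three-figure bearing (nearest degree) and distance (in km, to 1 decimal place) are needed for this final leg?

Leg 1 (021°, 8.9 km): east 8.9 sin 21° = 3.19, north 8.9 cos 21° = 8.31
Current position: (3.19, 8.31). Target: (-77.6, 93.7). Remaining: Δeast = -80.79, Δnorth = 85.39.
Bearing = atan2(-80.79, 85.39) mod 360° = 316.59°; distance = √((-80.79)² + (85.39)²) = 117.552 km.

317°, 117.6 km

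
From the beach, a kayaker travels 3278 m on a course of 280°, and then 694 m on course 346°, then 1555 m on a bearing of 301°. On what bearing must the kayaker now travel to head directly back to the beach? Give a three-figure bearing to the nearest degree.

Leg 1 (280°, 3278 m): east 3278 sin 280° = -3228.20, north 3278 cos 280° = 569.22
Leg 2 (346°, 694 m): east 694 sin 346° = -167.89, north 694 cos 346° = 673.39
Leg 3 (301°, 1555 m): east 1555 sin 301° = -1332.90, north 1555 cos 301° = 800.88
Net displacement: -4728.99 east, 2043.49 north. Direction back to start is (4728.99, -2043.49): bearing = atan2(4728.99, -2043.49) mod 360° = 113.37° ≈ 113°.

113°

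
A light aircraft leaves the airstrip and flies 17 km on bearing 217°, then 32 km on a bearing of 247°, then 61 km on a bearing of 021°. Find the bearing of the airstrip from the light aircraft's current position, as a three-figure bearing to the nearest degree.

Leg 1 (217°, 17 km): east 17 sin 217° = -10.23, north 17 cos 217° = -13.58
Leg 2 (247°, 32 km): east 32 sin 247° = -29.46, north 32 cos 247° = -12.50
Leg 3 (021°, 61 km): east 61 sin 21° = 21.86, north 61 cos 21° = 56.95
Net displacement: -17.83 east, 30.87 north. Direction back to start is (17.83, -30.87): bearing = atan2(17.83, -30.87) mod 360° = 149.99° ≈ 150°.

150°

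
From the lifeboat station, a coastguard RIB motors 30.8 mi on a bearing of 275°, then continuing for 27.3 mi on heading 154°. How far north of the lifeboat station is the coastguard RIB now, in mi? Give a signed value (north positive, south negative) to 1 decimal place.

-21.9 mi

Leg 1 (275°, 30.8 mi): east 30.8 sin 275° = -30.68, north 30.8 cos 275° = 2.68
Leg 2 (154°, 27.3 mi): east 27.3 sin 154° = 11.97, north 27.3 cos 154° = -24.54
Net north component: -21.85 mi.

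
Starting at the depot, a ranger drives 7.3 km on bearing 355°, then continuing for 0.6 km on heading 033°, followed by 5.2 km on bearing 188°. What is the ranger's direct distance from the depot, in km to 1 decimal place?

Leg 1 (355°, 7.3 km): east 7.3 sin 355° = -0.64, north 7.3 cos 355° = 7.27
Leg 2 (033°, 0.6 km): east 0.6 sin 33° = 0.33, north 0.6 cos 33° = 0.50
Leg 3 (188°, 5.2 km): east 5.2 sin 188° = -0.72, north 5.2 cos 188° = -5.15
Net: -1.03 east, 2.63 north. Distance = √((-1.03)² + (2.63)²) = 2.822 km.

2.8 km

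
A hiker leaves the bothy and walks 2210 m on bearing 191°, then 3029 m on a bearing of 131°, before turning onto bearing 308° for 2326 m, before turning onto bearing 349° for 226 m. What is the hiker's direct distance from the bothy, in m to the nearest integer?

2503 m

Leg 1 (191°, 2210 m): east 2210 sin 191° = -421.69, north 2210 cos 191° = -2169.40
Leg 2 (131°, 3029 m): east 3029 sin 131° = 2286.02, north 3029 cos 131° = -1987.20
Leg 3 (308°, 2326 m): east 2326 sin 308° = -1832.91, north 2326 cos 308° = 1432.03
Leg 4 (349°, 226 m): east 226 sin 349° = -43.12, north 226 cos 349° = 221.85
Net: -11.71 east, -2502.72 north. Distance = √((-11.71)² + (-2502.72)²) = 2502.750 m.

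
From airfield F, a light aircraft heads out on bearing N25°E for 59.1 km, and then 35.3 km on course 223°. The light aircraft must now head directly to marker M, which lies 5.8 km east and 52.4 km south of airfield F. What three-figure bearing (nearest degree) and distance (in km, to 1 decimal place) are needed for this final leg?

177°, 80.3 km

Leg 1 (N25°E, 59.1 km): east 59.1 sin 25° = 24.98, north 59.1 cos 25° = 53.56
Leg 2 (223°, 35.3 km): east 35.3 sin 223° = -24.07, north 35.3 cos 223° = -25.82
Current position: (0.90, 27.75). Target: (5.8, -52.4). Remaining: Δeast = 4.90, Δnorth = -80.15.
Bearing = atan2(4.90, -80.15) mod 360° = 176.50°; distance = √((4.90)² + (-80.15)²) = 80.296 km.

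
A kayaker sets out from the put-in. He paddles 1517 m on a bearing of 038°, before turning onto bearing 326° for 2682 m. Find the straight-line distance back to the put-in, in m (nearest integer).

Leg 1 (038°, 1517 m): east 1517 sin 38° = 933.96, north 1517 cos 38° = 1195.41
Leg 2 (326°, 2682 m): east 2682 sin 326° = -1499.76, north 2682 cos 326° = 2223.48
Net: -565.80 east, 3418.89 north. Distance = √((-565.80)² + (3418.89)²) = 3465.392 m.

3465 m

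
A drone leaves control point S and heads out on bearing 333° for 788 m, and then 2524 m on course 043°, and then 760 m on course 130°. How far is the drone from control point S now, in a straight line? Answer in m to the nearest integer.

2833 m

Leg 1 (333°, 788 m): east 788 sin 333° = -357.74, north 788 cos 333° = 702.11
Leg 2 (043°, 2524 m): east 2524 sin 43° = 1721.36, north 2524 cos 43° = 1845.94
Leg 3 (130°, 760 m): east 760 sin 130° = 582.19, north 760 cos 130° = -488.52
Net: 1945.81 east, 2059.53 north. Distance = √((1945.81)² + (2059.53)²) = 2833.347 m.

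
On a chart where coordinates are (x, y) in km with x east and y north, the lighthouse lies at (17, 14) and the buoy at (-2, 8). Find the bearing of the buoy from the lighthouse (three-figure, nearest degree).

Δeast = -2 − 17 = -19.00; Δnorth = 8 − 14 = -6.00.
Bearing = atan2(Δeast, Δnorth) mod 360° = 252.47° ≈ 252°.

252°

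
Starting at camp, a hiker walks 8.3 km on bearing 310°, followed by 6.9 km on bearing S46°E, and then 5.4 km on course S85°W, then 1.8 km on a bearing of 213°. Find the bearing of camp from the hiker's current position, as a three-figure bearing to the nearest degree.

Leg 1 (310°, 8.3 km): east 8.3 sin 310° = -6.36, north 8.3 cos 310° = 5.34
Leg 2 (S46°E, 6.9 km): east 6.9 sin 134° = 4.96, north 6.9 cos 134° = -4.79
Leg 3 (S85°W, 5.4 km): east 5.4 sin 265° = -5.38, north 5.4 cos 265° = -0.47
Leg 4 (213°, 1.8 km): east 1.8 sin 213° = -0.98, north 1.8 cos 213° = -1.51
Net displacement: -7.75 east, -1.44 north. Direction back to start is (7.75, 1.44): bearing = atan2(7.75, 1.44) mod 360° = 79.49° ≈ 079°.

079°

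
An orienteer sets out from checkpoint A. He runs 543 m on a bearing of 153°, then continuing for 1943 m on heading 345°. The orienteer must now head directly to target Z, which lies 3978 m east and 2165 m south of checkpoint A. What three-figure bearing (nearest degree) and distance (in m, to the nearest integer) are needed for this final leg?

130°, 5531 m

Leg 1 (153°, 543 m): east 543 sin 153° = 246.52, north 543 cos 153° = -483.82
Leg 2 (345°, 1943 m): east 1943 sin 345° = -502.89, north 1943 cos 345° = 1876.79
Current position: (-256.37, 1392.98). Target: (3978, -2165). Remaining: Δeast = 4234.37, Δnorth = -3557.98.
Bearing = atan2(4234.37, -3557.98) mod 360° = 130.04°; distance = √((4234.37)² + (-3557.98)²) = 5530.740 m.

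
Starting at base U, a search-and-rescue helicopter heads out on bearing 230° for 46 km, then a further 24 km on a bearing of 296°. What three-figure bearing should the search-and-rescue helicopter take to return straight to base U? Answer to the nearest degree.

071°

Leg 1 (230°, 46 km): east 46 sin 230° = -35.24, north 46 cos 230° = -29.57
Leg 2 (296°, 24 km): east 24 sin 296° = -21.57, north 24 cos 296° = 10.52
Net displacement: -56.81 east, -19.05 north. Direction back to start is (56.81, 19.05): bearing = atan2(56.81, 19.05) mod 360° = 71.46° ≈ 071°.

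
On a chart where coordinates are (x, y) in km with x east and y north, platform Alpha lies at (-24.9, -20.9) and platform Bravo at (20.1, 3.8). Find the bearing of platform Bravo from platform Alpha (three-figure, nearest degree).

061°

Δeast = 20.1 − -24.9 = 45.00; Δnorth = 3.8 − -20.9 = 24.70.
Bearing = atan2(Δeast, Δnorth) mod 360° = 61.24° ≈ 061°.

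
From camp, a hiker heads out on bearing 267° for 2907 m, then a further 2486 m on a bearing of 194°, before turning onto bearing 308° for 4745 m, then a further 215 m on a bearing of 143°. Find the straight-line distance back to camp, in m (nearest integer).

7117 m

Leg 1 (267°, 2907 m): east 2907 sin 267° = -2903.02, north 2907 cos 267° = -152.14
Leg 2 (194°, 2486 m): east 2486 sin 194° = -601.42, north 2486 cos 194° = -2412.16
Leg 3 (308°, 4745 m): east 4745 sin 308° = -3739.11, north 4745 cos 308° = 2921.31
Leg 4 (143°, 215 m): east 215 sin 143° = 129.39, north 215 cos 143° = -171.71
Net: -7114.15 east, 185.31 north. Distance = √((-7114.15)² + (185.31)²) = 7116.568 m.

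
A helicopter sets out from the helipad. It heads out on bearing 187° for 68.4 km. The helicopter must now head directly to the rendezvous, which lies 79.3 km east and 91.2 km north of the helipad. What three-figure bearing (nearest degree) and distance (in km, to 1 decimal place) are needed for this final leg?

Leg 1 (187°, 68.4 km): east 68.4 sin 187° = -8.34, north 68.4 cos 187° = -67.89
Current position: (-8.34, -67.89). Target: (79.3, 91.2). Remaining: Δeast = 87.64, Δnorth = 159.09.
Bearing = atan2(87.64, 159.09) mod 360° = 28.85°; distance = √((87.64)² + (159.09)²) = 181.631 km.

029°, 181.6 km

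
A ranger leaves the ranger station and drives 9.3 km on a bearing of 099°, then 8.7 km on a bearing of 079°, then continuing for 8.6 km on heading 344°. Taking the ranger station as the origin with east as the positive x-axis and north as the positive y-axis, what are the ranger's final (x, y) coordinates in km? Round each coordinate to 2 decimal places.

Leg 1 (099°, 9.3 km): east 9.3 sin 99° = 9.19, north 9.3 cos 99° = -1.45
Leg 2 (079°, 8.7 km): east 8.7 sin 79° = 8.54, north 8.7 cos 79° = 1.66
Leg 3 (344°, 8.6 km): east 8.6 sin 344° = -2.37, north 8.6 cos 344° = 8.27
Summing: 15.36 km east, 8.47 km north → (15.36, 8.47).

(15.36, 8.47)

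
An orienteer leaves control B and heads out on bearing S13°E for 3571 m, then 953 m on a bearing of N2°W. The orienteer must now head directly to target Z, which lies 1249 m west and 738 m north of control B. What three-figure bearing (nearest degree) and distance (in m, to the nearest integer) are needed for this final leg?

328°, 3839 m

Leg 1 (S13°E, 3571 m): east 3571 sin 167° = 803.30, north 3571 cos 167° = -3479.48
Leg 2 (N2°W, 953 m): east 953 sin 358° = -33.26, north 953 cos 358° = 952.42
Current position: (770.04, -2527.06). Target: (-1249, 738). Remaining: Δeast = -2019.04, Δnorth = 3265.06.
Bearing = atan2(-2019.04, 3265.06) mod 360° = 328.27°; distance = √((-2019.04)² + (3265.06)²) = 3838.895 m.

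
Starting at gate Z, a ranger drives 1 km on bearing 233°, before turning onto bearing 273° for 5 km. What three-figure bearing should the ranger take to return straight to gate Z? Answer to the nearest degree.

Leg 1 (233°, 1 km): east 1 sin 233° = -0.80, north 1 cos 233° = -0.60
Leg 2 (273°, 5 km): east 5 sin 273° = -4.99, north 5 cos 273° = 0.26
Net displacement: -5.79 east, -0.34 north. Direction back to start is (5.79, 0.34): bearing = atan2(5.79, 0.34) mod 360° = 86.64° ≈ 087°.

087°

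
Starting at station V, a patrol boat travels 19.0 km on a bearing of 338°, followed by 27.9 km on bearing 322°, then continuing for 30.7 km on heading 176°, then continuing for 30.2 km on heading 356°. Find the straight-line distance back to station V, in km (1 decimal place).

46.0 km

Leg 1 (338°, 19.0 km): east 19.0 sin 338° = -7.12, north 19.0 cos 338° = 17.62
Leg 2 (322°, 27.9 km): east 27.9 sin 322° = -17.18, north 27.9 cos 322° = 21.99
Leg 3 (176°, 30.7 km): east 30.7 sin 176° = 2.14, north 30.7 cos 176° = -30.63
Leg 4 (356°, 30.2 km): east 30.2 sin 356° = -2.11, north 30.2 cos 356° = 30.13
Net: -24.26 east, 39.10 north. Distance = √((-24.26)² + (39.10)²) = 46.017 km.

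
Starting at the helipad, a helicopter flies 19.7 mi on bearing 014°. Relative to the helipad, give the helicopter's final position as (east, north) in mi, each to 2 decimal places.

Leg 1 (014°, 19.7 mi): east 19.7 sin 14° = 4.77, north 19.7 cos 14° = 19.11
Summing: 4.77 mi east, 19.11 mi north → (4.77, 19.11).

(4.77, 19.11)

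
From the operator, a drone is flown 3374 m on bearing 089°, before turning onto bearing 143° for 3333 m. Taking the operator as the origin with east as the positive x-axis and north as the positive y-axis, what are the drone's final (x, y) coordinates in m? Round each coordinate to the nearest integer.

Leg 1 (089°, 3374 m): east 3374 sin 89° = 3373.49, north 3374 cos 89° = 58.88
Leg 2 (143°, 3333 m): east 3333 sin 143° = 2005.85, north 3333 cos 143° = -2661.85
Summing: 5379.34 m east, -2602.97 m north → (5379, -2603).

(5379, -2603)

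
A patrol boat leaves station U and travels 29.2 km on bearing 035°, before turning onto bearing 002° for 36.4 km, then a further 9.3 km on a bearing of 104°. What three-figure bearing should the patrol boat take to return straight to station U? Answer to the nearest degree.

Leg 1 (035°, 29.2 km): east 29.2 sin 35° = 16.75, north 29.2 cos 35° = 23.92
Leg 2 (002°, 36.4 km): east 36.4 sin 2° = 1.27, north 36.4 cos 2° = 36.38
Leg 3 (104°, 9.3 km): east 9.3 sin 104° = 9.02, north 9.3 cos 104° = -2.25
Net displacement: 27.04 east, 58.05 north. Direction back to start is (-27.04, -58.05): bearing = atan2(-27.04, -58.05) mod 360° = 204.98° ≈ 205°.

205°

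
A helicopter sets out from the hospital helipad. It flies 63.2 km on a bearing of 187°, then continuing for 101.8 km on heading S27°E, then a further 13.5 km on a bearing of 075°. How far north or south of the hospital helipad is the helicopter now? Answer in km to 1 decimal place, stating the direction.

Leg 1 (187°, 63.2 km): east 63.2 sin 187° = -7.70, north 63.2 cos 187° = -62.73
Leg 2 (S27°E, 101.8 km): east 101.8 sin 153° = 46.22, north 101.8 cos 153° = -90.70
Leg 3 (075°, 13.5 km): east 13.5 sin 75° = 13.04, north 13.5 cos 75° = 3.49
Net north component: -149.94 km.

149.9 km south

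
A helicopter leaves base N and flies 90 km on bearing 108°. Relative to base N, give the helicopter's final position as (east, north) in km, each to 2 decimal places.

Leg 1 (108°, 90 km): east 90 sin 108° = 85.60, north 90 cos 108° = -27.81
Summing: 85.60 km east, -27.81 km north → (85.60, -27.81).

(85.60, -27.81)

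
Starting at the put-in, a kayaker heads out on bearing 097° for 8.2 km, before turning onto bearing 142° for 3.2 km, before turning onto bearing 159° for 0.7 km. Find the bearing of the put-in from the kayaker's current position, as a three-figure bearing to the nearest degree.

292°

Leg 1 (097°, 8.2 km): east 8.2 sin 97° = 8.14, north 8.2 cos 97° = -1.00
Leg 2 (142°, 3.2 km): east 3.2 sin 142° = 1.97, north 3.2 cos 142° = -2.52
Leg 3 (159°, 0.7 km): east 0.7 sin 159° = 0.25, north 0.7 cos 159° = -0.65
Net displacement: 10.36 east, -4.17 north. Direction back to start is (-10.36, 4.17): bearing = atan2(-10.36, 4.17) mod 360° = 291.95° ≈ 292°.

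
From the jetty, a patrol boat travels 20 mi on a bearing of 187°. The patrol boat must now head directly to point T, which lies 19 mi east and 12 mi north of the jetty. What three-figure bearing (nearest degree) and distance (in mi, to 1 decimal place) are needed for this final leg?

Leg 1 (187°, 20 mi): east 20 sin 187° = -2.44, north 20 cos 187° = -19.85
Current position: (-2.44, -19.85). Target: (19, 12). Remaining: Δeast = 21.44, Δnorth = 31.85.
Bearing = atan2(21.44, 31.85) mod 360° = 33.94°; distance = √((21.44)² + (31.85)²) = 38.393 mi.

034°, 38.4 mi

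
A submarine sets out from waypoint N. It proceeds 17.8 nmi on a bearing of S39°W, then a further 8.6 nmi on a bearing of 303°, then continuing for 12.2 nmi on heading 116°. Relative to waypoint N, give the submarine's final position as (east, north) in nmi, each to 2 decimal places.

Leg 1 (S39°W, 17.8 nmi): east 17.8 sin 219° = -11.20, north 17.8 cos 219° = -13.83
Leg 2 (303°, 8.6 nmi): east 8.6 sin 303° = -7.21, north 8.6 cos 303° = 4.68
Leg 3 (116°, 12.2 nmi): east 12.2 sin 116° = 10.97, north 12.2 cos 116° = -5.35
Summing: -7.45 nmi east, -14.50 nmi north → (-7.45, -14.50).

(-7.45, -14.50)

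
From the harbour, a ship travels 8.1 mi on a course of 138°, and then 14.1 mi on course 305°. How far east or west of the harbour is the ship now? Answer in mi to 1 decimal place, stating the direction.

Leg 1 (138°, 8.1 mi): east 8.1 sin 138° = 5.42, north 8.1 cos 138° = -6.02
Leg 2 (305°, 14.1 mi): east 14.1 sin 305° = -11.55, north 14.1 cos 305° = 8.09
Net east component: -6.13 mi.

6.1 mi west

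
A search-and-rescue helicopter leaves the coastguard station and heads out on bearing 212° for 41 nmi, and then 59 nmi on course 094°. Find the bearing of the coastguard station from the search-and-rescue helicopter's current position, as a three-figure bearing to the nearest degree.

316°

Leg 1 (212°, 41 nmi): east 41 sin 212° = -21.73, north 41 cos 212° = -34.77
Leg 2 (094°, 59 nmi): east 59 sin 94° = 58.86, north 59 cos 94° = -4.12
Net displacement: 37.13 east, -38.89 north. Direction back to start is (-37.13, 38.89): bearing = atan2(-37.13, 38.89) mod 360° = 316.32° ≈ 316°.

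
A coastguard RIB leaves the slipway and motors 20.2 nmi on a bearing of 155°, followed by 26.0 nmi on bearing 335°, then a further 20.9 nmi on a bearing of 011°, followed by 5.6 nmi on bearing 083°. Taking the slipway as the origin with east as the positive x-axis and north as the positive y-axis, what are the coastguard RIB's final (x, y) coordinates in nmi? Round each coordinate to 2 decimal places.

(7.09, 26.46)

Leg 1 (155°, 20.2 nmi): east 20.2 sin 155° = 8.54, north 20.2 cos 155° = -18.31
Leg 2 (335°, 26.0 nmi): east 26.0 sin 335° = -10.99, north 26.0 cos 335° = 23.56
Leg 3 (011°, 20.9 nmi): east 20.9 sin 11° = 3.99, north 20.9 cos 11° = 20.52
Leg 4 (083°, 5.6 nmi): east 5.6 sin 83° = 5.56, north 5.6 cos 83° = 0.68
Summing: 7.09 nmi east, 26.46 nmi north → (7.09, 26.46).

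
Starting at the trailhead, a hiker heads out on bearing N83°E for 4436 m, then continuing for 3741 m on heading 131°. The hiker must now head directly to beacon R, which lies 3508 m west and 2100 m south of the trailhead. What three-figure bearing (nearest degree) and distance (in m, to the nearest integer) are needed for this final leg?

Leg 1 (N83°E, 4436 m): east 4436 sin 83° = 4402.93, north 4436 cos 83° = 540.61
Leg 2 (131°, 3741 m): east 3741 sin 131° = 2823.37, north 3741 cos 131° = -2454.32
Current position: (7226.30, -1913.70). Target: (-3508, -2100). Remaining: Δeast = -10734.30, Δnorth = -186.30.
Bearing = atan2(-10734.30, -186.30) mod 360° = 269.01°; distance = √((-10734.30)² + (-186.30)²) = 10735.920 m.

269°, 10736 m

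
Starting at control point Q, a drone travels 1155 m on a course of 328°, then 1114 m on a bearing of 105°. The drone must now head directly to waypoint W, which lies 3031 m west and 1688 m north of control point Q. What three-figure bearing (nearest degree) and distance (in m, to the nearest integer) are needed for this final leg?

Leg 1 (328°, 1155 m): east 1155 sin 328° = -612.06, north 1155 cos 328° = 979.50
Leg 2 (105°, 1114 m): east 1114 sin 105° = 1076.04, north 1114 cos 105° = -288.32
Current position: (463.98, 691.17). Target: (-3031, 1688). Remaining: Δeast = -3494.98, Δnorth = 996.83.
Bearing = atan2(-3494.98, 996.83) mod 360° = 285.92°; distance = √((-3494.98)² + (996.83)²) = 3634.362 m.

286°, 3634 m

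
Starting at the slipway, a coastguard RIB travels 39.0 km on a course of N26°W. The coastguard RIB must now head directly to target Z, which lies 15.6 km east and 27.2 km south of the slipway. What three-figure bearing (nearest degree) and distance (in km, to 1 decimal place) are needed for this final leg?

152°, 70.3 km

Leg 1 (N26°W, 39.0 km): east 39.0 sin 334° = -17.10, north 39.0 cos 334° = 35.05
Current position: (-17.10, 35.05). Target: (15.6, -27.2). Remaining: Δeast = 32.70, Δnorth = -62.25.
Bearing = atan2(32.70, -62.25) mod 360° = 152.29°; distance = √((32.70)² + (-62.25)²) = 70.317 km.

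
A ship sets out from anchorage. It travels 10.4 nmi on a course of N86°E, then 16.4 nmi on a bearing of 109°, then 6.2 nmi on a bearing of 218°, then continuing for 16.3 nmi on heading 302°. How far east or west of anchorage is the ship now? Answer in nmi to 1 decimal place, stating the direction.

8.2 nmi east

Leg 1 (N86°E, 10.4 nmi): east 10.4 sin 86° = 10.37, north 10.4 cos 86° = 0.73
Leg 2 (109°, 16.4 nmi): east 16.4 sin 109° = 15.51, north 16.4 cos 109° = -5.34
Leg 3 (218°, 6.2 nmi): east 6.2 sin 218° = -3.82, north 6.2 cos 218° = -4.89
Leg 4 (302°, 16.3 nmi): east 16.3 sin 302° = -13.82, north 16.3 cos 302° = 8.64
Net east component: 8.24 nmi.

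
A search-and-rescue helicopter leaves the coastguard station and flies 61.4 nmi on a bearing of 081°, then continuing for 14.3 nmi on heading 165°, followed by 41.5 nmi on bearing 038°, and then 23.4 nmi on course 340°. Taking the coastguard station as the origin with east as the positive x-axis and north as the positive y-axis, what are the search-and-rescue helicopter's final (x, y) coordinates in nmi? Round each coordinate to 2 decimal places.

(81.89, 50.48)

Leg 1 (081°, 61.4 nmi): east 61.4 sin 81° = 60.64, north 61.4 cos 81° = 9.61
Leg 2 (165°, 14.3 nmi): east 14.3 sin 165° = 3.70, north 14.3 cos 165° = -13.81
Leg 3 (038°, 41.5 nmi): east 41.5 sin 38° = 25.55, north 41.5 cos 38° = 32.70
Leg 4 (340°, 23.4 nmi): east 23.4 sin 340° = -8.00, north 23.4 cos 340° = 21.99
Summing: 81.89 nmi east, 50.48 nmi north → (81.89, 50.48).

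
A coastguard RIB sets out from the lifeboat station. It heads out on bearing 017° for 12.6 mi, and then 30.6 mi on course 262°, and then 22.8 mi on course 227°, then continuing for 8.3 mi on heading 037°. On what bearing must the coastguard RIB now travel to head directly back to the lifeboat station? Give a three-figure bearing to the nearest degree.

088°

Leg 1 (017°, 12.6 mi): east 12.6 sin 17° = 3.68, north 12.6 cos 17° = 12.05
Leg 2 (262°, 30.6 mi): east 30.6 sin 262° = -30.30, north 30.6 cos 262° = -4.26
Leg 3 (227°, 22.8 mi): east 22.8 sin 227° = -16.67, north 22.8 cos 227° = -15.55
Leg 4 (037°, 8.3 mi): east 8.3 sin 37° = 5.00, north 8.3 cos 37° = 6.63
Net displacement: -38.30 east, -1.13 north. Direction back to start is (38.30, 1.13): bearing = atan2(38.30, 1.13) mod 360° = 88.31° ≈ 088°.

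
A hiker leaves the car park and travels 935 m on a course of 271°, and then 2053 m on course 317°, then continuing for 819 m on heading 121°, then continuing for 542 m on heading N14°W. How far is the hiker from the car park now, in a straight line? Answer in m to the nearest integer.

2396 m

Leg 1 (271°, 935 m): east 935 sin 271° = -934.86, north 935 cos 271° = 16.32
Leg 2 (317°, 2053 m): east 2053 sin 317° = -1400.14, north 2053 cos 317° = 1501.47
Leg 3 (121°, 819 m): east 819 sin 121° = 702.02, north 819 cos 121° = -421.82
Leg 4 (N14°W, 542 m): east 542 sin 346° = -131.12, north 542 cos 346° = 525.90
Net: -1764.10 east, 1621.87 north. Distance = √((-1764.10)² + (1621.87)²) = 2396.356 m.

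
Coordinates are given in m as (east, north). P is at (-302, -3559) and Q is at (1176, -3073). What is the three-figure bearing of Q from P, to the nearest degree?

072°

Δeast = 1176 − -302 = 1478.00; Δnorth = -3073 − -3559 = 486.00.
Bearing = atan2(Δeast, Δnorth) mod 360° = 71.80° ≈ 072°.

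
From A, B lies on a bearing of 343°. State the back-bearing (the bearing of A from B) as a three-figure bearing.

Back-bearing = 343° − 180° = 163°.

163°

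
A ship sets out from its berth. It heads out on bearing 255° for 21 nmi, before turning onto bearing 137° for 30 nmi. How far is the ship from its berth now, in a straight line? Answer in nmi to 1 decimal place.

27.4 nmi

Leg 1 (255°, 21 nmi): east 21 sin 255° = -20.28, north 21 cos 255° = -5.44
Leg 2 (137°, 30 nmi): east 30 sin 137° = 20.46, north 30 cos 137° = -21.94
Net: 0.18 east, -27.38 north. Distance = √((0.18)² + (-27.38)²) = 27.376 nmi.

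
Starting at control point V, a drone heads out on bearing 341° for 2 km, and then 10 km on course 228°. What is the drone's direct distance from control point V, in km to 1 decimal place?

Leg 1 (341°, 2 km): east 2 sin 341° = -0.65, north 2 cos 341° = 1.89
Leg 2 (228°, 10 km): east 10 sin 228° = -7.43, north 10 cos 228° = -6.69
Net: -8.08 east, -4.80 north. Distance = √((-8.08)² + (-4.80)²) = 9.401 km.

9.4 km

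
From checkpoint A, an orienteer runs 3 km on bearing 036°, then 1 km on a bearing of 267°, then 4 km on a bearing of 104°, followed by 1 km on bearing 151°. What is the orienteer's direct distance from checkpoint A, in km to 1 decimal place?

Leg 1 (036°, 3 km): east 3 sin 36° = 1.76, north 3 cos 36° = 2.43
Leg 2 (267°, 1 km): east 1 sin 267° = -1.00, north 1 cos 267° = -0.05
Leg 3 (104°, 4 km): east 4 sin 104° = 3.88, north 4 cos 104° = -0.97
Leg 4 (151°, 1 km): east 1 sin 151° = 0.48, north 1 cos 151° = -0.87
Net: 5.13 east, 0.53 north. Distance = √((5.13)² + (0.53)²) = 5.158 km.

5.2 km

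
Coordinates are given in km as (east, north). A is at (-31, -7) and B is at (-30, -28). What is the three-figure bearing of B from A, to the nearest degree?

Δeast = -30 − -31 = 1.00; Δnorth = -28 − -7 = -21.00.
Bearing = atan2(Δeast, Δnorth) mod 360° = 177.27° ≈ 177°.

177°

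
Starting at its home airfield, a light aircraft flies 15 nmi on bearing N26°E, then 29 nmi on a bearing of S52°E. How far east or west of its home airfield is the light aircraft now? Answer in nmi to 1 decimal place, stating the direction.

Leg 1 (N26°E, 15 nmi): east 15 sin 26° = 6.58, north 15 cos 26° = 13.48
Leg 2 (S52°E, 29 nmi): east 29 sin 128° = 22.85, north 29 cos 128° = -17.85
Net east component: 29.43 nmi.

29.4 nmi east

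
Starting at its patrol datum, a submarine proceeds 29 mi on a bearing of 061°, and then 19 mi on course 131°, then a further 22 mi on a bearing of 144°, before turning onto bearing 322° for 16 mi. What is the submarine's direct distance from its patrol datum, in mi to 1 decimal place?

42.9 mi

Leg 1 (061°, 29 mi): east 29 sin 61° = 25.36, north 29 cos 61° = 14.06
Leg 2 (131°, 19 mi): east 19 sin 131° = 14.34, north 19 cos 131° = -12.47
Leg 3 (144°, 22 mi): east 22 sin 144° = 12.93, north 22 cos 144° = -17.80
Leg 4 (322°, 16 mi): east 16 sin 322° = -9.85, north 16 cos 322° = 12.61
Net: 42.78 east, -3.60 north. Distance = √((42.78)² + (-3.60)²) = 42.935 mi.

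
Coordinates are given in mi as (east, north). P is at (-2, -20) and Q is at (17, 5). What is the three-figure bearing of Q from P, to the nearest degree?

037°

Δeast = 17 − -2 = 19.00; Δnorth = 5 − -20 = 25.00.
Bearing = atan2(Δeast, Δnorth) mod 360° = 37.23° ≈ 037°.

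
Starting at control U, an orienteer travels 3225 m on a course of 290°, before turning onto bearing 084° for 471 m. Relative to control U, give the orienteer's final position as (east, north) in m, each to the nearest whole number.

(-2562, 1152)

Leg 1 (290°, 3225 m): east 3225 sin 290° = -3030.51, north 3225 cos 290° = 1103.01
Leg 2 (084°, 471 m): east 471 sin 84° = 468.42, north 471 cos 84° = 49.23
Summing: -2562.09 m east, 1152.25 m north → (-2562, 1152).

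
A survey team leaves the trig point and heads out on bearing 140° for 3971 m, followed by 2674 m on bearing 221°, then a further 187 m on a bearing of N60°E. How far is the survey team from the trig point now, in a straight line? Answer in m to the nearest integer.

5059 m

Leg 1 (140°, 3971 m): east 3971 sin 140° = 2552.51, north 3971 cos 140° = -3041.96
Leg 2 (221°, 2674 m): east 2674 sin 221° = -1754.30, north 2674 cos 221° = -2018.09
Leg 3 (N60°E, 187 m): east 187 sin 60° = 161.95, north 187 cos 60° = 93.50
Net: 960.15 east, -4966.56 north. Distance = √((960.15)² + (-4966.56)²) = 5058.515 m.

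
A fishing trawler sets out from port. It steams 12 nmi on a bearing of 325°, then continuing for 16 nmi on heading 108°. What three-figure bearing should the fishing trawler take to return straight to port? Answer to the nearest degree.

240°

Leg 1 (325°, 12 nmi): east 12 sin 325° = -6.88, north 12 cos 325° = 9.83
Leg 2 (108°, 16 nmi): east 16 sin 108° = 15.22, north 16 cos 108° = -4.94
Net displacement: 8.33 east, 4.89 north. Direction back to start is (-8.33, -4.89): bearing = atan2(-8.33, -4.89) mod 360° = 239.62° ≈ 240°.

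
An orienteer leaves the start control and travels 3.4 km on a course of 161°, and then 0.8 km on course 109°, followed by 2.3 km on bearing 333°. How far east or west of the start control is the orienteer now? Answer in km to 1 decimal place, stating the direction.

0.8 km east

Leg 1 (161°, 3.4 km): east 3.4 sin 161° = 1.11, north 3.4 cos 161° = -3.21
Leg 2 (109°, 0.8 km): east 0.8 sin 109° = 0.76, north 0.8 cos 109° = -0.26
Leg 3 (333°, 2.3 km): east 2.3 sin 333° = -1.04, north 2.3 cos 333° = 2.05
Net east component: 0.82 km.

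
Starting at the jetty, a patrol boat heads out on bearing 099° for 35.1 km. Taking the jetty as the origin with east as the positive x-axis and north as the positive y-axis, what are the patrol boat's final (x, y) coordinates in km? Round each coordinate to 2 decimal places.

Leg 1 (099°, 35.1 km): east 35.1 sin 99° = 34.67, north 35.1 cos 99° = -5.49
Summing: 34.67 km east, -5.49 km north → (34.67, -5.49).

(34.67, -5.49)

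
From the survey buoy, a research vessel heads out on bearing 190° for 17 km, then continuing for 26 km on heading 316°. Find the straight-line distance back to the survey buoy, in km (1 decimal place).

Leg 1 (190°, 17 km): east 17 sin 190° = -2.95, north 17 cos 190° = -16.74
Leg 2 (316°, 26 km): east 26 sin 316° = -18.06, north 26 cos 316° = 18.70
Net: -21.01 east, 1.96 north. Distance = √((-21.01)² + (1.96)²) = 21.104 km.

21.1 km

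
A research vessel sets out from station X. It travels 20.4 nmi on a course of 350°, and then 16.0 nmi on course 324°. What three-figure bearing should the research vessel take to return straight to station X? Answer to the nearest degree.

Leg 1 (350°, 20.4 nmi): east 20.4 sin 350° = -3.54, north 20.4 cos 350° = 20.09
Leg 2 (324°, 16.0 nmi): east 16.0 sin 324° = -9.40, north 16.0 cos 324° = 12.94
Net displacement: -12.95 east, 33.03 north. Direction back to start is (12.95, -33.03): bearing = atan2(12.95, -33.03) mod 360° = 158.60° ≈ 159°.

159°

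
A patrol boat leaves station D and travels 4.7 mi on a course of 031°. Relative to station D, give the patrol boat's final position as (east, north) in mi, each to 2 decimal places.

(2.42, 4.03)

Leg 1 (031°, 4.7 mi): east 4.7 sin 31° = 2.42, north 4.7 cos 31° = 4.03
Summing: 2.42 mi east, 4.03 mi north → (2.42, 4.03).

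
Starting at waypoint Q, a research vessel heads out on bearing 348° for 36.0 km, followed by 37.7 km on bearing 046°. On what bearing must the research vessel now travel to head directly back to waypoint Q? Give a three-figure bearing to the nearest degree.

198°

Leg 1 (348°, 36.0 km): east 36.0 sin 348° = -7.48, north 36.0 cos 348° = 35.21
Leg 2 (046°, 37.7 km): east 37.7 sin 46° = 27.12, north 37.7 cos 46° = 26.19
Net displacement: 19.63 east, 61.40 north. Direction back to start is (-19.63, -61.40): bearing = atan2(-19.63, -61.40) mod 360° = 197.73° ≈ 198°.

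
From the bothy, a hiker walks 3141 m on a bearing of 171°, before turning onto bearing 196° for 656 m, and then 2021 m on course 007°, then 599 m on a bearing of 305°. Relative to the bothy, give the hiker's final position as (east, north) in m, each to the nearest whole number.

Leg 1 (171°, 3141 m): east 3141 sin 171° = 491.36, north 3141 cos 171° = -3102.33
Leg 2 (196°, 656 m): east 656 sin 196° = -180.82, north 656 cos 196° = -630.59
Leg 3 (007°, 2021 m): east 2021 sin 7° = 246.30, north 2021 cos 7° = 2005.94
Leg 4 (305°, 599 m): east 599 sin 305° = -490.67, north 599 cos 305° = 343.57
Summing: 66.17 m east, -1383.41 m north → (66, -1383).

(66, -1383)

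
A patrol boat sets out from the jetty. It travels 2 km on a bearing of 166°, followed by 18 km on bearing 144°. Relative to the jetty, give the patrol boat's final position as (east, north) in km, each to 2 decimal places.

(11.06, -16.50)

Leg 1 (166°, 2 km): east 2 sin 166° = 0.48, north 2 cos 166° = -1.94
Leg 2 (144°, 18 km): east 18 sin 144° = 10.58, north 18 cos 144° = -14.56
Summing: 11.06 km east, -16.50 km north → (11.06, -16.50).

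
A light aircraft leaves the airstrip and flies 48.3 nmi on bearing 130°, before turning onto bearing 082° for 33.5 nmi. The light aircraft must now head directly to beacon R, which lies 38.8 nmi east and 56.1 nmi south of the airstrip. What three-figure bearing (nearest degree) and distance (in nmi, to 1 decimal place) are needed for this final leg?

227°, 43.2 nmi

Leg 1 (130°, 48.3 nmi): east 48.3 sin 130° = 37.00, north 48.3 cos 130° = -31.05
Leg 2 (082°, 33.5 nmi): east 33.5 sin 82° = 33.17, north 33.5 cos 82° = 4.66
Current position: (70.17, -26.38). Target: (38.8, -56.1). Remaining: Δeast = -31.37, Δnorth = -29.72.
Bearing = atan2(-31.37, -29.72) mod 360° = 226.55°; distance = √((-31.37)² + (-29.72)²) = 43.213 nmi.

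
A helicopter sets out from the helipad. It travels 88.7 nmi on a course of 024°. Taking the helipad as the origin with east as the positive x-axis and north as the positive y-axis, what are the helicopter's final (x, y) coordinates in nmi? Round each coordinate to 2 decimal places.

Leg 1 (024°, 88.7 nmi): east 88.7 sin 24° = 36.08, north 88.7 cos 24° = 81.03
Summing: 36.08 nmi east, 81.03 nmi north → (36.08, 81.03).

(36.08, 81.03)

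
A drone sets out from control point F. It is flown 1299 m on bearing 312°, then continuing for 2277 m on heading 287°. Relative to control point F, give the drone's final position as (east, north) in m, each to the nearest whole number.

Leg 1 (312°, 1299 m): east 1299 sin 312° = -965.35, north 1299 cos 312° = 869.20
Leg 2 (287°, 2277 m): east 2277 sin 287° = -2177.51, north 2277 cos 287° = 665.73
Summing: -3142.85 m east, 1534.93 m north → (-3143, 1535).

(-3143, 1535)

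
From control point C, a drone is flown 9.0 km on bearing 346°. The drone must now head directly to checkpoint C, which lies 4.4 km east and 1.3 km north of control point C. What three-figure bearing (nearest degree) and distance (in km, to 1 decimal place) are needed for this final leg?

138°, 9.9 km

Leg 1 (346°, 9.0 km): east 9.0 sin 346° = -2.18, north 9.0 cos 346° = 8.73
Current position: (-2.18, 8.73). Target: (4.4, 1.3). Remaining: Δeast = 6.58, Δnorth = -7.43.
Bearing = atan2(6.58, -7.43) mod 360° = 138.49°; distance = √((6.58)² + (-7.43)²) = 9.925 km.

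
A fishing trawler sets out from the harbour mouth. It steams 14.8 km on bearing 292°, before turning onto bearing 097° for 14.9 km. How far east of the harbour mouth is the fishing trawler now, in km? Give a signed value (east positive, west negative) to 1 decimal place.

1.1 km

Leg 1 (292°, 14.8 km): east 14.8 sin 292° = -13.72, north 14.8 cos 292° = 5.54
Leg 2 (097°, 14.9 km): east 14.9 sin 97° = 14.79, north 14.9 cos 97° = -1.82
Net east component: 1.07 km.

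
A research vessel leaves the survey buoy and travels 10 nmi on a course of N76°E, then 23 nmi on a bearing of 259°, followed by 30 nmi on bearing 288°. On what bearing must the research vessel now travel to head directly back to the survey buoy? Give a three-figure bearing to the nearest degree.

Leg 1 (N76°E, 10 nmi): east 10 sin 76° = 9.70, north 10 cos 76° = 2.42
Leg 2 (259°, 23 nmi): east 23 sin 259° = -22.58, north 23 cos 259° = -4.39
Leg 3 (288°, 30 nmi): east 30 sin 288° = -28.53, north 30 cos 288° = 9.27
Net displacement: -41.41 east, 7.30 north. Direction back to start is (41.41, -7.30): bearing = atan2(41.41, -7.30) mod 360° = 100.00° ≈ 100°.

100°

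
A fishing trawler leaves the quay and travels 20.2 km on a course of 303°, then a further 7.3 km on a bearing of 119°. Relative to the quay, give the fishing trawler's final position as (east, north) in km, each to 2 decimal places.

(-10.56, 7.46)

Leg 1 (303°, 20.2 km): east 20.2 sin 303° = -16.94, north 20.2 cos 303° = 11.00
Leg 2 (119°, 7.3 km): east 7.3 sin 119° = 6.38, north 7.3 cos 119° = -3.54
Summing: -10.56 km east, 7.46 km north → (-10.56, 7.46).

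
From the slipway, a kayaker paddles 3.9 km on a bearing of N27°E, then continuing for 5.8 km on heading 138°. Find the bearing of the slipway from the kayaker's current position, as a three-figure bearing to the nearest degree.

278°

Leg 1 (N27°E, 3.9 km): east 3.9 sin 27° = 1.77, north 3.9 cos 27° = 3.47
Leg 2 (138°, 5.8 km): east 5.8 sin 138° = 3.88, north 5.8 cos 138° = -4.31
Net displacement: 5.65 east, -0.84 north. Direction back to start is (-5.65, 0.84): bearing = atan2(-5.65, 0.84) mod 360° = 278.41° ≈ 278°.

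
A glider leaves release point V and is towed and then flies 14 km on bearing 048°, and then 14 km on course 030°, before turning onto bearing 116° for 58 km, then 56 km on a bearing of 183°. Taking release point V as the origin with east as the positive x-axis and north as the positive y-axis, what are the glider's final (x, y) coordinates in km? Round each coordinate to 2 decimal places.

Leg 1 (048°, 14 km): east 14 sin 48° = 10.40, north 14 cos 48° = 9.37
Leg 2 (030°, 14 km): east 14 sin 30° = 7.00, north 14 cos 30° = 12.12
Leg 3 (116°, 58 km): east 58 sin 116° = 52.13, north 58 cos 116° = -25.43
Leg 4 (183°, 56 km): east 56 sin 183° = -2.93, north 56 cos 183° = -55.92
Summing: 66.60 km east, -59.86 km north → (66.60, -59.86).

(66.60, -59.86)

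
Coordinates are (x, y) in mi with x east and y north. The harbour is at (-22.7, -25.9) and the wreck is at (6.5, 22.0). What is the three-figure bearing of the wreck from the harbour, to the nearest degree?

031°

Δeast = 6.5 − -22.7 = 29.20; Δnorth = 22.0 − -25.9 = 47.90.
Bearing = atan2(Δeast, Δnorth) mod 360° = 31.37° ≈ 031°.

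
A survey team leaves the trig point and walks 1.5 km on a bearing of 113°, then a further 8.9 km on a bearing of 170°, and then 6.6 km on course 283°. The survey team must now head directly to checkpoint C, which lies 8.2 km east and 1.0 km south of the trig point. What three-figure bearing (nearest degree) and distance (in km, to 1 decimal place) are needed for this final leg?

060°, 13.6 km

Leg 1 (113°, 1.5 km): east 1.5 sin 113° = 1.38, north 1.5 cos 113° = -0.59
Leg 2 (170°, 8.9 km): east 8.9 sin 170° = 1.55, north 8.9 cos 170° = -8.76
Leg 3 (283°, 6.6 km): east 6.6 sin 283° = -6.43, north 6.6 cos 283° = 1.48
Current position: (-3.50, -7.87). Target: (8.2, -1.0). Remaining: Δeast = 11.70, Δnorth = 6.87.
Bearing = atan2(11.70, 6.87) mod 360° = 59.60°; distance = √((11.70)² + (6.87)²) = 13.570 km.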